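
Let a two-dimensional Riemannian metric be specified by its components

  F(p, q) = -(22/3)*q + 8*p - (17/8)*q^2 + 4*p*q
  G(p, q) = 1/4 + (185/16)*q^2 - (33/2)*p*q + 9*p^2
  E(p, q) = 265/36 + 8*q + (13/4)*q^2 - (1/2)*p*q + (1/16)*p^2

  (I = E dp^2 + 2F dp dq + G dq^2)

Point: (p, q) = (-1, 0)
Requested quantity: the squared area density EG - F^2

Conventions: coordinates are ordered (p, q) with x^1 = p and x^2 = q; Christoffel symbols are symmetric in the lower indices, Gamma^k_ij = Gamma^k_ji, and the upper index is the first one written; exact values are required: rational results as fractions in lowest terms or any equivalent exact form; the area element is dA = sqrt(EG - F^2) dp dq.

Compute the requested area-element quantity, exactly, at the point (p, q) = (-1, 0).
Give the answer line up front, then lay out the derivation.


Answer: EG - F^2 = 2689/576

E = 1069/144, F = -8, G = 37/4; EG - F^2 = 2689/576


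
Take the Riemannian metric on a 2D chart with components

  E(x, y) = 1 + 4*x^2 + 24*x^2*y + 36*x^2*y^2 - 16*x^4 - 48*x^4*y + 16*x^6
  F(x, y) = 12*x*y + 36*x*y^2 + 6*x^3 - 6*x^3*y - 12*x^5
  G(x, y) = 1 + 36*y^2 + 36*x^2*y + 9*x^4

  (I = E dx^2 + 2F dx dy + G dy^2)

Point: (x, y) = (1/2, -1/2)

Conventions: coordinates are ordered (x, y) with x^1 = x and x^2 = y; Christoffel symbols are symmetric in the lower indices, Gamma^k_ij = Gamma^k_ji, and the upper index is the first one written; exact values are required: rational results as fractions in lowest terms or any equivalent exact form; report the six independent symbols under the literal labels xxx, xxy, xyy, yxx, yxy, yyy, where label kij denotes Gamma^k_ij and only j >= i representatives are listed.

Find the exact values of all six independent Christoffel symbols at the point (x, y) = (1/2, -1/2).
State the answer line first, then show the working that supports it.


Answer: Gamma_xxx = 64/113, Gamma_xxy = -48/113, Gamma_xyy = -96/113, Gamma_yxx = 144/113, Gamma_yxy = -108/113, Gamma_yyy = -216/113

E = 2, F = 9/4, G = 97/16 at the point
E_x = 8, E_y = -6, F_x = 6, F_y = -51/4, G_x = -27/2, G_y = -27
EG - F^2 = 113/16;  g^inv = (16/113) * [[97/16, -9/4], [-9/4, 2]]
first-kind symbols [ij,l] = (1/2)(d_i g_jl + d_j g_il - d_l g_ij): [xx,x] = E_x/2 = 4, [xx,y] = F_x - E_y/2 = 9, [xy,x] = E_y/2 = -3, [xy,y] = G_x/2 = -27/4, [yy,x] = F_y - G_x/2 = -6, [yy,y] = G_y/2 = -27/2
Gamma^x_ij = (G*[ij,x] - F*[ij,y])/(EG - F^2), Gamma^y_ij = (E*[ij,y] - F*[ij,x])/(EG - F^2)


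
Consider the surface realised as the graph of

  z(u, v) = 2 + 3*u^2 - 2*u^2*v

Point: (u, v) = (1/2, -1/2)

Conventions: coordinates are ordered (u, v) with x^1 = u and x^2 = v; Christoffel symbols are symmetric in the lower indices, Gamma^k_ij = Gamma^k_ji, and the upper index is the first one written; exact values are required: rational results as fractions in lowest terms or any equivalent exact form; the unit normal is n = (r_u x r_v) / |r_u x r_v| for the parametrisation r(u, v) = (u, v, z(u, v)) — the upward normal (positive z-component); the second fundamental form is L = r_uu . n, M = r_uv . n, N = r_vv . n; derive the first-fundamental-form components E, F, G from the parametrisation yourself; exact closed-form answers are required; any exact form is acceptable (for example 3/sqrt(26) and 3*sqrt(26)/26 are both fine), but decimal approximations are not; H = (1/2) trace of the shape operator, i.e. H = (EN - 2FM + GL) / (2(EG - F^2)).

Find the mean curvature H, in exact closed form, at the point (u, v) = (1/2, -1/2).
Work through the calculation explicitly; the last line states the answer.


z_u = 4, z_v = -1/2, z_uu = 8, z_uv = -2, z_vv = 0
E = 17, F = -2, G = 5/4; answer radicand W^2 = 69/4
unnormalised second-form numerators: l = 8, m = -2, n = 0; L = l/sqrt(69/4), and similarly M = m/sqrt(W^2), N = n/sqrt(W^2)
H = (E*n - 2*F*m + G*l) / (2*(EG - F^2)*sqrt(W^2)); E*n - 2*F*m + G*l = 2, EG - F^2 = 69/4, so H = (4/69)/sqrt(69/4)

Answer: H = 8*sqrt(69)/4761


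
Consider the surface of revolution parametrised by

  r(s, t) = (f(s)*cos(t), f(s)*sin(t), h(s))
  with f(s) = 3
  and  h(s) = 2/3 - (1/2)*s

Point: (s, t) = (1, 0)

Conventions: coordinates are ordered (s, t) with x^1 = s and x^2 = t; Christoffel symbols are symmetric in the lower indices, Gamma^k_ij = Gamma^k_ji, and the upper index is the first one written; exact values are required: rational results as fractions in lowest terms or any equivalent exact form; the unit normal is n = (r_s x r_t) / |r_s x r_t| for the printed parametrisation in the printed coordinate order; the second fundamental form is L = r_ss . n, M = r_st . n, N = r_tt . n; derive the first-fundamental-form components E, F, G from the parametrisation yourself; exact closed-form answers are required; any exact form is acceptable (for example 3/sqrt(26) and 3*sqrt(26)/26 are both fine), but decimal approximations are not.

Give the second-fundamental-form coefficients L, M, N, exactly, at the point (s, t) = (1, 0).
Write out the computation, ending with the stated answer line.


f = 3, f' = 0, f'' = 0, h' = -1/2, h'' = 0
E = 1/4, F = 0, G = 9; answer radicand W^2 = 1/4
unnormalised second-form numerators: l = 0, m = 0, n = -3/2; L = l/sqrt(1/4), and similarly M = m/sqrt(W^2), N = n/sqrt(W^2)

Answer: L = 0, M = 0, N = -3


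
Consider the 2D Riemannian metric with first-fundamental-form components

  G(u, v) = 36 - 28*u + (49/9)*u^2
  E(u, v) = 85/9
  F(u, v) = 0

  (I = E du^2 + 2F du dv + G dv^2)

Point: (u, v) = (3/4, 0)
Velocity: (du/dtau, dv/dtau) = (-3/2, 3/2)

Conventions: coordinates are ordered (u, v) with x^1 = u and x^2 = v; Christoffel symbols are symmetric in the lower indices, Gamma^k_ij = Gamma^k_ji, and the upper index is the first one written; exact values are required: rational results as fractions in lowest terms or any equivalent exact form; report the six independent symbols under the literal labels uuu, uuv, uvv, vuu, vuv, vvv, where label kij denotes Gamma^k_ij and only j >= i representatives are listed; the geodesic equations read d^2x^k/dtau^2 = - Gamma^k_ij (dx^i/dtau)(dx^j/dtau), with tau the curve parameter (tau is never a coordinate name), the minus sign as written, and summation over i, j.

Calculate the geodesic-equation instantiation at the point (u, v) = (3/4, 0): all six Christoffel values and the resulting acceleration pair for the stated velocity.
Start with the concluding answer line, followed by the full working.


Answer: Gamma_uuu = 0, Gamma_uuv = 0, Gamma_uvv = 21/20, Gamma_vuu = 0, Gamma_vuv = -28/51, Gamma_vvv = 0; accelerations (d^2u/dtau^2, d^2v/dtau^2) = (-189/80, -42/17)

E = 85/9, F = 0, G = 289/16 at the point
E_u = 0, E_v = 0, F_u = 0, F_v = 0, G_u = -119/6, G_v = 0
EG - F^2 = 24565/144;  g^inv = (144/24565) * [[289/16, 0], [0, 85/9]]
first-kind symbols [ij,l] = (1/2)(d_i g_jl + d_j g_il - d_l g_ij): [uu,u] = E_u/2 = 0, [uu,v] = F_u - E_v/2 = 0, [uv,u] = E_v/2 = 0, [uv,v] = G_u/2 = -119/12, [vv,u] = F_v - G_u/2 = 119/12, [vv,v] = G_v/2 = 0
Gamma^u_ij = (G*[ij,u] - F*[ij,v])/(EG - F^2), Gamma^v_ij = (E*[ij,v] - F*[ij,u])/(EG - F^2)
Gamma_uuu = 0, Gamma_uuv = 0, Gamma_uvv = 21/20, Gamma_vuu = 0, Gamma_vuv = -28/51, Gamma_vvv = 0
d^2u/dtau^2 = -(Gamma_uuu*(-3/2)^2 + 2*Gamma_uuv*(-3/2)*(3/2) + Gamma_uvv*(3/2)^2) = -189/80
d^2v/dtau^2 = -(Gamma_vuu*(-3/2)^2 + 2*Gamma_vuv*(-3/2)*(3/2) + Gamma_vvv*(3/2)^2) = -42/17


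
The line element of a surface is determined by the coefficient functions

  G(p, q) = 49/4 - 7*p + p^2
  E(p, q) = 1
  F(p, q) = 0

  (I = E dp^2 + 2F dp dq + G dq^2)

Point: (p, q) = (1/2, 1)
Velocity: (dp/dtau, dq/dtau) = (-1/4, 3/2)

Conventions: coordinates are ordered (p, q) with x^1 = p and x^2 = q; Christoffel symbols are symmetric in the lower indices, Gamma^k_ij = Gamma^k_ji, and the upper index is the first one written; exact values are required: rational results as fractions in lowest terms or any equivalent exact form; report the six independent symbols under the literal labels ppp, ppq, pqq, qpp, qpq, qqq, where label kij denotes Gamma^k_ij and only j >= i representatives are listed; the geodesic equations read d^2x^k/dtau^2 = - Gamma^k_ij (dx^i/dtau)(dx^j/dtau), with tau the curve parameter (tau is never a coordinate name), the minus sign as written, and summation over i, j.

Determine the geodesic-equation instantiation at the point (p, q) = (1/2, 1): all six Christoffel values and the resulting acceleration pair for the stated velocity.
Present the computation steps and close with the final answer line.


E = 1, F = 0, G = 9 at the point
E_p = 0, E_q = 0, F_p = 0, F_q = 0, G_p = -6, G_q = 0
EG - F^2 = 9;  g^inv = (1/9) * [[9, 0], [0, 1]]
first-kind symbols [ij,l] = (1/2)(d_i g_jl + d_j g_il - d_l g_ij): [pp,p] = E_p/2 = 0, [pp,q] = F_p - E_q/2 = 0, [pq,p] = E_q/2 = 0, [pq,q] = G_p/2 = -3, [qq,p] = F_q - G_p/2 = 3, [qq,q] = G_q/2 = 0
Gamma^p_ij = (G*[ij,p] - F*[ij,q])/(EG - F^2), Gamma^q_ij = (E*[ij,q] - F*[ij,p])/(EG - F^2)
Gamma_ppp = 0, Gamma_ppq = 0, Gamma_pqq = 3, Gamma_qpp = 0, Gamma_qpq = -1/3, Gamma_qqq = 0
d^2p/dtau^2 = -(Gamma_ppp*(-1/4)^2 + 2*Gamma_ppq*(-1/4)*(3/2) + Gamma_pqq*(3/2)^2) = -27/4
d^2q/dtau^2 = -(Gamma_qpp*(-1/4)^2 + 2*Gamma_qpq*(-1/4)*(3/2) + Gamma_qqq*(3/2)^2) = -1/4

Answer: Gamma_ppp = 0, Gamma_ppq = 0, Gamma_pqq = 3, Gamma_qpp = 0, Gamma_qpq = -1/3, Gamma_qqq = 0; accelerations (d^2p/dtau^2, d^2q/dtau^2) = (-27/4, -1/4)


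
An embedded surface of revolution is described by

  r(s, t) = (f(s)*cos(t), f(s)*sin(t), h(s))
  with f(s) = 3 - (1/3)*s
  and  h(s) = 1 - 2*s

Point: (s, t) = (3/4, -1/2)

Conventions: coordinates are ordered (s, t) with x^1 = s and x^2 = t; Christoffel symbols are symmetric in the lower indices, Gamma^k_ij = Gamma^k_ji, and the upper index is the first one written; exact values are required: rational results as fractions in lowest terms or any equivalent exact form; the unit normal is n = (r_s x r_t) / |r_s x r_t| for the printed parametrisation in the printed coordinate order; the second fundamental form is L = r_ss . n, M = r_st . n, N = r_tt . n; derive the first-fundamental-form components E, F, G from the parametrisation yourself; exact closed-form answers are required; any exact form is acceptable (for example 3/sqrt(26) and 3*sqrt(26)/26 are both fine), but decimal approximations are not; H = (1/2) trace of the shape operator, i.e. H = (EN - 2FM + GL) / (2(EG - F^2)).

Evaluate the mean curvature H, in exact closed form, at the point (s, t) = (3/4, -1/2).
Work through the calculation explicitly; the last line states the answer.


f = 11/4, f' = -1/3, f'' = 0, h' = -2, h'' = 0
E = 37/9, F = 0, G = 121/16; answer radicand W^2 = 37/9
unnormalised second-form numerators: l = 0, m = 0, n = -11/2; L = l/sqrt(37/9), and similarly M = m/sqrt(W^2), N = n/sqrt(W^2)
H = (E*n - 2*F*m + G*l) / (2*(EG - F^2)*sqrt(W^2)); E*n - 2*F*m + G*l = -407/18, EG - F^2 = 4477/144, so H = (-4/11)/sqrt(37/9)

Answer: H = -12*sqrt(37)/407


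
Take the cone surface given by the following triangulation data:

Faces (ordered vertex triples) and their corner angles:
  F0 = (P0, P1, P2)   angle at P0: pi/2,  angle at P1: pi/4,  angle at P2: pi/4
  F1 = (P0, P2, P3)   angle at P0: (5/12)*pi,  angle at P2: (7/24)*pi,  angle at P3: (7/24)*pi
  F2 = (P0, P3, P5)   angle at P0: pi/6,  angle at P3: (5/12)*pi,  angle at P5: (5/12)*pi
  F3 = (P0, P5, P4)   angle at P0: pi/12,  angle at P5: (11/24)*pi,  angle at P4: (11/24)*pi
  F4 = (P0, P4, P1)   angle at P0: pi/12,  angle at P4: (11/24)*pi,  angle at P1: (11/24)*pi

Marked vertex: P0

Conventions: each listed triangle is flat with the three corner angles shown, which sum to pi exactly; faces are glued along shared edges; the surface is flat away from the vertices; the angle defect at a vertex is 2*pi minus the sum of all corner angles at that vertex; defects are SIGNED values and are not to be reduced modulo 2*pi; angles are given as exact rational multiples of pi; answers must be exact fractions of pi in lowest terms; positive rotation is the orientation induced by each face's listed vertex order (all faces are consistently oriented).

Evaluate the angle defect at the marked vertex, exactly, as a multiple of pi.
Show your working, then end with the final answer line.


Sum of corner angles at P0: (5/4)*pi
defect = 2*pi - (5/4)*pi

Answer: defect(P0) = (3/4)*pi


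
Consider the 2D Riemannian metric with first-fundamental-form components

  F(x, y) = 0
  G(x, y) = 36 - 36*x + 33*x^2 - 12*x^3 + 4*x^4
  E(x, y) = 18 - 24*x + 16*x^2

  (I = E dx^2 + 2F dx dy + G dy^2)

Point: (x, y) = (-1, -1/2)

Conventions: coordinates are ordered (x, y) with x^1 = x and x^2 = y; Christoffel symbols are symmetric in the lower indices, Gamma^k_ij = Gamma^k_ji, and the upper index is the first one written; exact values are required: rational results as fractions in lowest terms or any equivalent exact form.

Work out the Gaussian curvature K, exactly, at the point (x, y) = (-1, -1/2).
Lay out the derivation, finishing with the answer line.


E = 58, F = 0, G = 121, EG - F^2 = 7018 at the point
E_x = -56, E_y = 0, F_x = 0, F_y = 0, G_x = -154, G_y = 0
E_yy = 0, F_xy = 0, G_xx = 186
Evaluate Brioschi's two determinant matrices M1, M2 and divide by (EG - F^2)^2.
M1 = [[-E_yy/2 + F_xy - G_xx/2, E_x/2, F_x - E_y/2], [F_y - G_x/2, E, F], [G_y/2, F, G]] = [[-93, -28, 0], [77, 58, 0], [0, 0, 121]]; det M1 = -391798
M2 = [[0, E_y/2, G_x/2], [E_y/2, E, F], [G_x/2, F, G]] = [[0, 0, -77], [0, 58, 0], [-77, 0, 121]]; det M2 = -343882
det M1 - det M2 = -47916; K = -47916 / (7018)^2 = -9/9251

Answer: K = -9/9251


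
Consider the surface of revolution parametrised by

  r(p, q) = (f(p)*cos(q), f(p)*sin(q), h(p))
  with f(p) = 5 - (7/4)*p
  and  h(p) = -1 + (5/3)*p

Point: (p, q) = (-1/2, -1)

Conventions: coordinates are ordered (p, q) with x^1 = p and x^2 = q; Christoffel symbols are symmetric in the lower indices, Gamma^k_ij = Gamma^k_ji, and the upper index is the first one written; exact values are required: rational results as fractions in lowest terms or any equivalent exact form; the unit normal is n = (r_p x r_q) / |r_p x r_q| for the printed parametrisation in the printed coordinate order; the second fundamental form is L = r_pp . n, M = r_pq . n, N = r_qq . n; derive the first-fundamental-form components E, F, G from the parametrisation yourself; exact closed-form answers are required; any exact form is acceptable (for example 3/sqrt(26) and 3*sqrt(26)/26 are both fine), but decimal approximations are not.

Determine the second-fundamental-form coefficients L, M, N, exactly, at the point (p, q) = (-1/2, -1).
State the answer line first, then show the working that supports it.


Answer: L = 0, M = 0, N = 235/58

f = 47/8, f' = -7/4, f'' = 0, h' = 5/3, h'' = 0
E = 841/144, F = 0, G = 2209/64; answer radicand W^2 = 841/144
unnormalised second-form numerators: l = 0, m = 0, n = 235/24; L = l/sqrt(841/144), and similarly M = m/sqrt(W^2), N = n/sqrt(W^2)


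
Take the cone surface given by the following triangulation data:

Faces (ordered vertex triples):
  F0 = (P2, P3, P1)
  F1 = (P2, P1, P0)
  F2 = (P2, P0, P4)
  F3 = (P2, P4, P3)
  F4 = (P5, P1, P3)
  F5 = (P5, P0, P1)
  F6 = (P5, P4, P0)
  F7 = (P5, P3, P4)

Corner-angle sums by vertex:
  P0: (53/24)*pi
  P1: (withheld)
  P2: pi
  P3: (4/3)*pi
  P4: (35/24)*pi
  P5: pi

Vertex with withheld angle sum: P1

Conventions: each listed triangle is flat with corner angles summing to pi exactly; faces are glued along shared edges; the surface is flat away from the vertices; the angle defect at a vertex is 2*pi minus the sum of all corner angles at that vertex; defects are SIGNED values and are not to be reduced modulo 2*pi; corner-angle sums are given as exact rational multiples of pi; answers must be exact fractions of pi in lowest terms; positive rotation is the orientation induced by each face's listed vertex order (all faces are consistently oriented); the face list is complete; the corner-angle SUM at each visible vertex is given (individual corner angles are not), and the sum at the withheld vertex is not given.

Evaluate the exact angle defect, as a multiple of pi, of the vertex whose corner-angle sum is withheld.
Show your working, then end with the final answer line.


V = 6, E = 12, F = 8; chi = V - E + F = 2
Gauss-Bonnet: total defect = 2*pi*chi = 4*pi; visible defects sum to 3*pi

Answer: defect(P1) = pi


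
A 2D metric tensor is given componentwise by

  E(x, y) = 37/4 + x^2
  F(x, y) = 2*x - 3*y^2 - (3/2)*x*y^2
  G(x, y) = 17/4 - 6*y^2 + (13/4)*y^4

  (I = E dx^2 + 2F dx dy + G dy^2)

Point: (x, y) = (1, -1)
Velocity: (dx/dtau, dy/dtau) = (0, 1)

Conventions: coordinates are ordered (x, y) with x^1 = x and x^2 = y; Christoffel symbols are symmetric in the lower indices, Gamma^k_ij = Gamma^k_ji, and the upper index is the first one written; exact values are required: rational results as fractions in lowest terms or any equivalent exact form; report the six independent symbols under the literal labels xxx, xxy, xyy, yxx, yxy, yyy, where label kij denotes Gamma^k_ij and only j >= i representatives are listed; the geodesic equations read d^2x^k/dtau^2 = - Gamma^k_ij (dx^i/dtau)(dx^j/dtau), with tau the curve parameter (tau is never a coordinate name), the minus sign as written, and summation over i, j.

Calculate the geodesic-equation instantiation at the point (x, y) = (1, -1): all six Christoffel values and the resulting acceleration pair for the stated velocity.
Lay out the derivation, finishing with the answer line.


E = 41/4, F = -5/2, G = 3/2 at the point
E_x = 2, E_y = 0, F_x = 1/2, F_y = 9, G_x = 0, G_y = -1
EG - F^2 = 73/8;  g^inv = (8/73) * [[3/2, 5/2], [5/2, 41/4]]
first-kind symbols [ij,l] = (1/2)(d_i g_jl + d_j g_il - d_l g_ij): [xx,x] = E_x/2 = 1, [xx,y] = F_x - E_y/2 = 1/2, [xy,x] = E_y/2 = 0, [xy,y] = G_x/2 = 0, [yy,x] = F_y - G_x/2 = 9, [yy,y] = G_y/2 = -1/2
Gamma^x_ij = (G*[ij,x] - F*[ij,y])/(EG - F^2), Gamma^y_ij = (E*[ij,y] - F*[ij,x])/(EG - F^2)
Gamma_xxx = 22/73, Gamma_xxy = 0, Gamma_xyy = 98/73, Gamma_yxx = 61/73, Gamma_yxy = 0, Gamma_yyy = 139/73
d^2x/dtau^2 = -(Gamma_xxx*(0)^2 + 2*Gamma_xxy*(0)*(1) + Gamma_xyy*(1)^2) = -98/73
d^2y/dtau^2 = -(Gamma_yxx*(0)^2 + 2*Gamma_yxy*(0)*(1) + Gamma_yyy*(1)^2) = -139/73

Answer: Gamma_xxx = 22/73, Gamma_xxy = 0, Gamma_xyy = 98/73, Gamma_yxx = 61/73, Gamma_yxy = 0, Gamma_yyy = 139/73; accelerations (d^2x/dtau^2, d^2y/dtau^2) = (-98/73, -139/73)


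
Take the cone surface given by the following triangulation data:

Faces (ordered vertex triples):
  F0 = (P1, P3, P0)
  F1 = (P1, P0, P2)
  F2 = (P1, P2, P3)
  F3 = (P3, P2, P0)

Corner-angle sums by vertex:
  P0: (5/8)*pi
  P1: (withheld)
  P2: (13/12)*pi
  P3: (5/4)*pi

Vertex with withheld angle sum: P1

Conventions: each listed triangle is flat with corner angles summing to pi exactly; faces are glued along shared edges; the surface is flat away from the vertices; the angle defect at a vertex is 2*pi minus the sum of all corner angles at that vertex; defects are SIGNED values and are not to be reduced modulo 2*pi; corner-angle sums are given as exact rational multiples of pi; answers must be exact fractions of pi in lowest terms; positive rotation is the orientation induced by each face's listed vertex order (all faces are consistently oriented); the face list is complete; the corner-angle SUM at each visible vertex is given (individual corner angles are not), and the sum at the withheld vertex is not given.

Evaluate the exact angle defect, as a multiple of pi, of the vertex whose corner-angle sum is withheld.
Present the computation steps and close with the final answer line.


V = 4, E = 6, F = 4; chi = V - E + F = 2
Gauss-Bonnet: total defect = 2*pi*chi = 4*pi; visible defects sum to (73/24)*pi

Answer: defect(P1) = (23/24)*pi


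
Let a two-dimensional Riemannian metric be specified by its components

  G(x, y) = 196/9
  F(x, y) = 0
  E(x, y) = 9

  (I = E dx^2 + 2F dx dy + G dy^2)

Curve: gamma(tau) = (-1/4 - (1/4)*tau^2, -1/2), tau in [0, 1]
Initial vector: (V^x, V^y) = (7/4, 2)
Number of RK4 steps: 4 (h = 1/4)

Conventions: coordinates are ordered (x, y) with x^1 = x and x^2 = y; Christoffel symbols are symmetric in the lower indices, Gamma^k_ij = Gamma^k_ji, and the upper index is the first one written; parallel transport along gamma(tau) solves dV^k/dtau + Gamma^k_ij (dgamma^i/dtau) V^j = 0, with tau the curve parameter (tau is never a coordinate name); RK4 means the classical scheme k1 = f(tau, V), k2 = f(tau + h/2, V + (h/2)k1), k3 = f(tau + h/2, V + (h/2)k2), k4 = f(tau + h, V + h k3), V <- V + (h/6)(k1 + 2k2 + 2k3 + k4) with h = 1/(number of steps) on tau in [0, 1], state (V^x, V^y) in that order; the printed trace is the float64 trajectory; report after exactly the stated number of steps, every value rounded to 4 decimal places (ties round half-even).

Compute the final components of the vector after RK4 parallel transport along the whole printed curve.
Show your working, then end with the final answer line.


gamma'(tau) = (-(1/2)*tau, 0); f(tau, V)^k = -Gamma^k_ij(gamma(tau)) gamma'^i(tau) V^j; h = 1/4; intermediate values shown to 6 dp
curve data and Christoffel symbols at the stage parameters:
  tau = 0.000000: gamma = (-0.250000, -0.500000), gamma' = (0.000000, 0.000000); Gamma_xxx = 0.000000, Gamma_xxy = 0.000000, Gamma_xyy = 0.000000, Gamma_yxx = 0.000000, Gamma_yxy = 0.000000, Gamma_yyy = 0.000000
  tau = 0.125000: gamma = (-0.253906, -0.500000), gamma' = (-0.062500, 0.000000); Gamma_xxx = 0.000000, Gamma_xxy = 0.000000, Gamma_xyy = 0.000000, Gamma_yxx = 0.000000, Gamma_yxy = 0.000000, Gamma_yyy = 0.000000
  tau = 0.250000: gamma = (-0.265625, -0.500000), gamma' = (-0.125000, 0.000000); Gamma_xxx = 0.000000, Gamma_xxy = 0.000000, Gamma_xyy = 0.000000, Gamma_yxx = 0.000000, Gamma_yxy = 0.000000, Gamma_yyy = 0.000000
  tau = 0.375000: gamma = (-0.285156, -0.500000), gamma' = (-0.187500, 0.000000); Gamma_xxx = 0.000000, Gamma_xxy = 0.000000, Gamma_xyy = 0.000000, Gamma_yxx = 0.000000, Gamma_yxy = 0.000000, Gamma_yyy = 0.000000
  tau = 0.500000: gamma = (-0.312500, -0.500000), gamma' = (-0.250000, 0.000000); Gamma_xxx = 0.000000, Gamma_xxy = 0.000000, Gamma_xyy = 0.000000, Gamma_yxx = 0.000000, Gamma_yxy = 0.000000, Gamma_yyy = 0.000000
  tau = 0.625000: gamma = (-0.347656, -0.500000), gamma' = (-0.312500, 0.000000); Gamma_xxx = 0.000000, Gamma_xxy = 0.000000, Gamma_xyy = 0.000000, Gamma_yxx = 0.000000, Gamma_yxy = 0.000000, Gamma_yyy = 0.000000
  tau = 0.750000: gamma = (-0.390625, -0.500000), gamma' = (-0.375000, 0.000000); Gamma_xxx = 0.000000, Gamma_xxy = 0.000000, Gamma_xyy = 0.000000, Gamma_yxx = 0.000000, Gamma_yxy = 0.000000, Gamma_yyy = 0.000000
  tau = 0.875000: gamma = (-0.441406, -0.500000), gamma' = (-0.437500, 0.000000); Gamma_xxx = 0.000000, Gamma_xxy = 0.000000, Gamma_xyy = 0.000000, Gamma_yxx = 0.000000, Gamma_yxy = 0.000000, Gamma_yyy = 0.000000
  tau = 1.000000: gamma = (-0.500000, -0.500000), gamma' = (-0.500000, 0.000000); Gamma_xxx = 0.000000, Gamma_xxy = 0.000000, Gamma_xyy = 0.000000, Gamma_yxx = 0.000000, Gamma_yxy = 0.000000, Gamma_yyy = 0.000000
step 0: V^x = 1.7500, V^y = 2.0000
step 1: k1 = (0.000000, 0.000000), k2 = (0.000000, 0.000000), k3 = (0.000000, 0.000000), k4 = (0.000000, 0.000000); V <- V + (h/6)(k1 + 2k2 + 2k3 + k4): V^x = 1.7500, V^y = 2.0000
step 2: k1 = (0.000000, 0.000000), k2 = (0.000000, 0.000000), k3 = (0.000000, 0.000000), k4 = (0.000000, 0.000000); V <- V + (h/6)(k1 + 2k2 + 2k3 + k4): V^x = 1.7500, V^y = 2.0000
step 3: k1 = (0.000000, 0.000000), k2 = (0.000000, 0.000000), k3 = (0.000000, 0.000000), k4 = (0.000000, 0.000000); V <- V + (h/6)(k1 + 2k2 + 2k3 + k4): V^x = 1.7500, V^y = 2.0000
step 4: k1 = (0.000000, 0.000000), k2 = (0.000000, 0.000000), k3 = (0.000000, 0.000000), k4 = (0.000000, 0.000000); V <- V + (h/6)(k1 + 2k2 + 2k3 + k4): V^x = 1.7500, V^y = 2.0000

Answer: V^x = 1.7500, V^y = 2.0000


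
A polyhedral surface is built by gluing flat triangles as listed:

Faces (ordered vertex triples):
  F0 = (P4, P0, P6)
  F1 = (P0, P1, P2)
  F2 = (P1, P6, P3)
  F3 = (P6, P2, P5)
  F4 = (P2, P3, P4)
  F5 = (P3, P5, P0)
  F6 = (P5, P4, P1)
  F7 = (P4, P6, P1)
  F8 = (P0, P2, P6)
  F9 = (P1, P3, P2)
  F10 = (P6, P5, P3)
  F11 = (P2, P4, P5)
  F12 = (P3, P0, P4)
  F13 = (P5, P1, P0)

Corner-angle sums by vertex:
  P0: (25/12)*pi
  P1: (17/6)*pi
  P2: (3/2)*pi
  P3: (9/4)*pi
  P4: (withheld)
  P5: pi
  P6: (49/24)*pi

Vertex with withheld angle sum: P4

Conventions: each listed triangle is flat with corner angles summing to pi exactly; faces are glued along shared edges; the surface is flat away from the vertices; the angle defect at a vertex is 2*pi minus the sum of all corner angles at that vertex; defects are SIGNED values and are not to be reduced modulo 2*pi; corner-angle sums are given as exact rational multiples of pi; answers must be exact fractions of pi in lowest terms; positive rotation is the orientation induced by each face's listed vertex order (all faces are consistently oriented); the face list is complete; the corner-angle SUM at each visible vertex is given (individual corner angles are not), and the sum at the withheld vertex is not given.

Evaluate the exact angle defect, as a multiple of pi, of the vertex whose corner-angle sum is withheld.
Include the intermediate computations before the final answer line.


V = 7, E = 21, F = 14; chi = V - E + F = 0
Gauss-Bonnet: total defect = 2*pi*chi = 0; visible defects sum to (7/24)*pi

Answer: defect(P4) = (-7/24)*pi


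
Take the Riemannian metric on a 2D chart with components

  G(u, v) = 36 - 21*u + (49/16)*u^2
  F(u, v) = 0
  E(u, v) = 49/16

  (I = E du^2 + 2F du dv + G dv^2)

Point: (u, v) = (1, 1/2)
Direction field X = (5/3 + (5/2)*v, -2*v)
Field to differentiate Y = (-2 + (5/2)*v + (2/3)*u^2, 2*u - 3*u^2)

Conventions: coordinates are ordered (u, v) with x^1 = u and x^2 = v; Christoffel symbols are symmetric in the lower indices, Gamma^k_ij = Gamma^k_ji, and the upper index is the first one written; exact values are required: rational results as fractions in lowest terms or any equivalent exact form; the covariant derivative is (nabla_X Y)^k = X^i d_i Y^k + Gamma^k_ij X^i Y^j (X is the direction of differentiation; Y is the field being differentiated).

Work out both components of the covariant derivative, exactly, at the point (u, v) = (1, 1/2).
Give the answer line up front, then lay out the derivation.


Answer: (nabla_X Y)^u = 481/126, (nabla_X Y)^v = -21/2

E = 49/16, F = 0, G = 289/16 at the point
E_u = 0, E_v = 0, F_u = 0, F_v = 0, G_u = -119/8, G_v = 0
EG - F^2 = 14161/256;  g^inv = (256/14161) * [[289/16, 0], [0, 49/16]]
first-kind symbols [ij,l] = (1/2)(d_i g_jl + d_j g_il - d_l g_ij): [uu,u] = E_u/2 = 0, [uu,v] = F_u - E_v/2 = 0, [uv,u] = E_v/2 = 0, [uv,v] = G_u/2 = -119/16, [vv,u] = F_v - G_u/2 = 119/16, [vv,v] = G_v/2 = 0
Gamma^u_ij = (G*[ij,u] - F*[ij,v])/(EG - F^2), Gamma^v_ij = (E*[ij,v] - F*[ij,u])/(EG - F^2)
Gamma_uuu = 0, Gamma_uuv = 0, Gamma_uvv = 17/7, Gamma_vuu = 0, Gamma_vuv = -7/17, Gamma_vvv = 0
X = (35/12, -1), Y = (-1/12, -1) at the point


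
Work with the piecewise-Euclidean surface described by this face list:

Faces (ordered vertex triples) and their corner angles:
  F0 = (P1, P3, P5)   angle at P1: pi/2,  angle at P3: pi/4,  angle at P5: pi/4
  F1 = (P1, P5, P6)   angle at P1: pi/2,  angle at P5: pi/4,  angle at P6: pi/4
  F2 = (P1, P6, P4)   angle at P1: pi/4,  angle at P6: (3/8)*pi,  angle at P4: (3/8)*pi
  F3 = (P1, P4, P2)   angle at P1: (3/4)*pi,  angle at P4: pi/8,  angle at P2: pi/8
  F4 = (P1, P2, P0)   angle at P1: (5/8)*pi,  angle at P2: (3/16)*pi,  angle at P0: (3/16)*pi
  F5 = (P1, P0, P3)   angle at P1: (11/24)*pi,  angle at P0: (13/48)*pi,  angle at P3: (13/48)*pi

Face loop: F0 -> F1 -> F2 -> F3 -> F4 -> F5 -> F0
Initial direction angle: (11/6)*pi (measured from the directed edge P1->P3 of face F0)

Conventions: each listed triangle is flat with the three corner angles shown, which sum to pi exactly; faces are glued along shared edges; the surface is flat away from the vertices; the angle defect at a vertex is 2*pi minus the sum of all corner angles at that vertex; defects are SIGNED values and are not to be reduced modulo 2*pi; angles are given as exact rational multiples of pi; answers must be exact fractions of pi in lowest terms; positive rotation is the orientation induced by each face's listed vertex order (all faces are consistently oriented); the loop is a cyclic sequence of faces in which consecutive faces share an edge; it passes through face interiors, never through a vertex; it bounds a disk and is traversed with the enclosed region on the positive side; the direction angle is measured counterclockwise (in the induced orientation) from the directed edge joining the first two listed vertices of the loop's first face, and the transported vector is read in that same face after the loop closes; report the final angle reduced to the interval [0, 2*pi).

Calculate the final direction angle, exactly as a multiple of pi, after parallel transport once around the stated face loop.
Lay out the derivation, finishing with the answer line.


enclosed vertex P1: corner angles sum to (37/12)*pi, defect = 2*pi - (37/12)*pi = (-13/12)*pi
transport around the loop rotates by the sum of enclosed defects; add to the initial angle mod 2*pi
final angle = (11/6)*pi - (13/12)*pi = (3/4)*pi (mod 2*pi)

Answer: final direction angle = (3/4)*pi


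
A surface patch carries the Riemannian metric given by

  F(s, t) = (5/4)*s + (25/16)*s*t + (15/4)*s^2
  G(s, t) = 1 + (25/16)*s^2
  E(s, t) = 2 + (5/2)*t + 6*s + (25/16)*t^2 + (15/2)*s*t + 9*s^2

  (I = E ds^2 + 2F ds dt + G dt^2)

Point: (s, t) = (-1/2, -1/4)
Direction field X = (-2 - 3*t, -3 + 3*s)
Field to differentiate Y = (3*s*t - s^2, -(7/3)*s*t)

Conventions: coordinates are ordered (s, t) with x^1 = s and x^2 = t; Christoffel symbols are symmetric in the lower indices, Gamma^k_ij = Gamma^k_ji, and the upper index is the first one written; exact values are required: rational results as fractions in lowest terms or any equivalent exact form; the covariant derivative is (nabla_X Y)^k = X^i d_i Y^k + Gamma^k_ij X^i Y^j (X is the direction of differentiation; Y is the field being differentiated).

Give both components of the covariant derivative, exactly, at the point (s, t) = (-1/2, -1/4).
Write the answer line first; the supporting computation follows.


Answer: (nabla_X Y)^s = 6775/1008, (nabla_X Y)^t = -5807/1008

E = 425/256, F = 65/128, G = 89/64 at the point
E_s = -39/8, E_t = -65/32, F_s = -185/64, F_t = -25/32, G_s = -25/16, G_t = 0
EG - F^2 = 525/256;  g^inv = (256/525) * [[89/64, -65/128], [-65/128, 425/256]]
first-kind symbols [ij,l] = (1/2)(d_i g_jl + d_j g_il - d_l g_ij): [ss,s] = E_s/2 = -39/16, [ss,t] = F_s - E_t/2 = -15/8, [st,s] = E_t/2 = -65/64, [st,t] = G_s/2 = -25/32, [tt,s] = F_t - G_s/2 = 0, [tt,t] = G_t/2 = 0
Gamma^s_ij = (G*[ij,s] - F*[ij,t])/(EG - F^2), Gamma^t_ij = (E*[ij,t] - F*[ij,s])/(EG - F^2)
Gamma_sss = -208/175, Gamma_sst = -52/105, Gamma_stt = 0, Gamma_tss = -32/35, Gamma_tst = -8/21, Gamma_ttt = 0
X = (-5/4, -9/2), Y = (1/8, -7/24) at the point


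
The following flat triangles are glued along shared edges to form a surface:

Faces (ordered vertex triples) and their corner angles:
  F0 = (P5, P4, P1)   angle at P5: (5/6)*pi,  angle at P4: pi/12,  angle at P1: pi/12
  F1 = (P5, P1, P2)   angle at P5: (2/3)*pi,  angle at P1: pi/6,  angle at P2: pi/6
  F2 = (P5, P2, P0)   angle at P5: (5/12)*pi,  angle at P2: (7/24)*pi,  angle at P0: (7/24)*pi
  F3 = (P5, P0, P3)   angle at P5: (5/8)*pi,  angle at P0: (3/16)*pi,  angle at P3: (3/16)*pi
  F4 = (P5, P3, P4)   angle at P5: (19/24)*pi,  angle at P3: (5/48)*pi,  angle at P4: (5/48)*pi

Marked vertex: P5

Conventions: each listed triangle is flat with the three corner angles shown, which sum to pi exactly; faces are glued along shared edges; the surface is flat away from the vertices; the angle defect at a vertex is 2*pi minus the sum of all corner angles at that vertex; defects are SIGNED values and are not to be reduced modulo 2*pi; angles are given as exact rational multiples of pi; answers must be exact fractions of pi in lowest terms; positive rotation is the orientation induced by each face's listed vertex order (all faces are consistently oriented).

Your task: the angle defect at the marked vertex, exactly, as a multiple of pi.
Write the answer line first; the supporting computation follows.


Answer: defect(P5) = (-4/3)*pi

Sum of corner angles at P5: (10/3)*pi
defect = 2*pi - (10/3)*pi


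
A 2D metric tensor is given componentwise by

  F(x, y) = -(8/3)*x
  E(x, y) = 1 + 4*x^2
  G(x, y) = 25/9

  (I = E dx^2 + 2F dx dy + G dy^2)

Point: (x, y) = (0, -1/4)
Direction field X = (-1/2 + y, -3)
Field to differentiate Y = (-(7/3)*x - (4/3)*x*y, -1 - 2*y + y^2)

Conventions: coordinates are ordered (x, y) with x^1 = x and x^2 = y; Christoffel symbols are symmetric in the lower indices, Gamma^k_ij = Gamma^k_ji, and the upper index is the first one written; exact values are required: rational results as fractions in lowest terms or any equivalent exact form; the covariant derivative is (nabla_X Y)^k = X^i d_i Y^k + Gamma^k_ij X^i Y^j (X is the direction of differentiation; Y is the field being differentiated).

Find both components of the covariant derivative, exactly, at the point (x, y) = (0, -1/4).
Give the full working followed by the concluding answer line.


E = 1, F = 0, G = 25/9 at the point
E_x = 0, E_y = 0, F_x = -8/3, F_y = 0, G_x = 0, G_y = 0
EG - F^2 = 25/9;  g^inv = (9/25) * [[25/9, 0], [0, 1]]
first-kind symbols [ij,l] = (1/2)(d_i g_jl + d_j g_il - d_l g_ij): [xx,x] = E_x/2 = 0, [xx,y] = F_x - E_y/2 = -8/3, [xy,x] = E_y/2 = 0, [xy,y] = G_x/2 = 0, [yy,x] = F_y - G_x/2 = 0, [yy,y] = G_y/2 = 0
Gamma^x_ij = (G*[ij,x] - F*[ij,y])/(EG - F^2), Gamma^y_ij = (E*[ij,y] - F*[ij,x])/(EG - F^2)
Gamma_xxx = 0, Gamma_xxy = 0, Gamma_xyy = 0, Gamma_yxx = -24/25, Gamma_yxy = 0, Gamma_yyy = 0
X = (-3/4, -3), Y = (0, -7/16) at the point

Answer: (nabla_X Y)^x = 3/2, (nabla_X Y)^y = 15/2


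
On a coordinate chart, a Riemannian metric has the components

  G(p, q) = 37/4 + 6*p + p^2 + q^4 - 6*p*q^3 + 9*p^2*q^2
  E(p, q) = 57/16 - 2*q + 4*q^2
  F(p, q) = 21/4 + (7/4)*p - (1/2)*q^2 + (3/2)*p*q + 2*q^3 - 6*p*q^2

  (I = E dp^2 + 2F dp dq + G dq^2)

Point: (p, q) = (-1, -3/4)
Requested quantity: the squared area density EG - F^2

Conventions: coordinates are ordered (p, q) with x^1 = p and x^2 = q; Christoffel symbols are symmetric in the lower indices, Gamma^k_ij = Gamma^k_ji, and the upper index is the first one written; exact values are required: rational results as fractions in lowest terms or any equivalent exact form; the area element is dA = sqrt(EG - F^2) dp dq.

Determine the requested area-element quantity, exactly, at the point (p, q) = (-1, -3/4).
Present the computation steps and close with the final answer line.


E = 117/16, F = 55/8, G = 1817/256; EG - F^2 = 18989/4096

Answer: EG - F^2 = 18989/4096


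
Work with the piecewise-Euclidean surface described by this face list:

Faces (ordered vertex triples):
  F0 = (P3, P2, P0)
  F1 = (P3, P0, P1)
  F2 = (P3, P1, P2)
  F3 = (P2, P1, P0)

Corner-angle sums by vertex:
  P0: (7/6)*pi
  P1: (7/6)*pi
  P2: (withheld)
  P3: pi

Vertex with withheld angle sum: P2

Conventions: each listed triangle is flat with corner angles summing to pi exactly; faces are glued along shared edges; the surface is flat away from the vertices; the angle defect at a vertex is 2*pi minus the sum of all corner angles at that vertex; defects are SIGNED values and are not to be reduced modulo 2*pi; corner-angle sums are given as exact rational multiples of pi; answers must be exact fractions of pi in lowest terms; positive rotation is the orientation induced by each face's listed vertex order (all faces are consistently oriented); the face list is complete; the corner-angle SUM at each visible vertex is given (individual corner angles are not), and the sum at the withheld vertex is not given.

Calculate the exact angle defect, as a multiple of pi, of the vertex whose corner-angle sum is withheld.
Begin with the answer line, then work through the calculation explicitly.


Answer: defect(P2) = (4/3)*pi

V = 4, E = 6, F = 4; chi = V - E + F = 2
Gauss-Bonnet: total defect = 2*pi*chi = 4*pi; visible defects sum to (8/3)*pi


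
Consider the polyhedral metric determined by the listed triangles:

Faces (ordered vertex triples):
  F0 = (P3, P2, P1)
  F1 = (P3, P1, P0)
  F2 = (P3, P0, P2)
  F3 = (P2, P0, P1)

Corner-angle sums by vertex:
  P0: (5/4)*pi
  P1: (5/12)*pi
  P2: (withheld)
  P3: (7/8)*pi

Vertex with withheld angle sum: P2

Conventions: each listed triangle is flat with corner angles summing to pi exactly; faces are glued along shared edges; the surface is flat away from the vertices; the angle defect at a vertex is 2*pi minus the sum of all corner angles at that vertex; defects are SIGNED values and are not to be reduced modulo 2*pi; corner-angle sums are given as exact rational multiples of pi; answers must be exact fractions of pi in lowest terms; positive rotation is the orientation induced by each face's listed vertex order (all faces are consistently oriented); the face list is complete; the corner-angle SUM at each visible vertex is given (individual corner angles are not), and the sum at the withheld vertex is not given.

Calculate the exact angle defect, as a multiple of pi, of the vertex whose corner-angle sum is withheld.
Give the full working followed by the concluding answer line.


V = 4, E = 6, F = 4; chi = V - E + F = 2
Gauss-Bonnet: total defect = 2*pi*chi = 4*pi; visible defects sum to (83/24)*pi

Answer: defect(P2) = (13/24)*pi


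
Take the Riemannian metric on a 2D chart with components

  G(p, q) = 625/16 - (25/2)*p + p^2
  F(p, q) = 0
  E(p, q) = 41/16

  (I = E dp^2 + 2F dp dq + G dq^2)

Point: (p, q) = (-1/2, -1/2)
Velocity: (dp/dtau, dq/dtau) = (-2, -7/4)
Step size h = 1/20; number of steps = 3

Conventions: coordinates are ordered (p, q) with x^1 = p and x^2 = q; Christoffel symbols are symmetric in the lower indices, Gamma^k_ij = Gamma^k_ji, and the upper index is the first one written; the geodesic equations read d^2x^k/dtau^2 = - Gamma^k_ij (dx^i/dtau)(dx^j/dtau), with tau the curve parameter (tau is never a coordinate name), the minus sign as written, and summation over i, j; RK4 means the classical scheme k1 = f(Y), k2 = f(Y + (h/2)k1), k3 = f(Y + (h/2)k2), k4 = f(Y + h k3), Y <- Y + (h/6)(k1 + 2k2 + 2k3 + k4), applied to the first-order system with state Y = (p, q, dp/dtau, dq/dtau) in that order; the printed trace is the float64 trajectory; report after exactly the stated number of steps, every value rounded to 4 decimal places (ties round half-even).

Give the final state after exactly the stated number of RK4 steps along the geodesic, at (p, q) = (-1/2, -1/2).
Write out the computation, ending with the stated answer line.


f(Y) = (dp/dtau, dq/dtau, -Gamma^p_ij Y'^i Y'^j, -Gamma^q_ij Y'^i Y'^j) with the Gammas evaluated at the stage position; h = 0.050000; intermediate values shown to 6 dp
step 0: p = -0.5000, q = -0.5000, dp/dtau = -2.0000, dq/dtau = -1.7500
step 1:
  k1: at (p, q) = (-0.500000, -0.500000), (dp/dtau, dq/dtau) = (-2.000000, -1.750000); Gamma_ppp = 0.000000, Gamma_ppq = 0.000000, Gamma_pqq = 2.634146, Gamma_qpp = 0.000000, Gamma_qpq = -0.148148, Gamma_qqq = 0.000000; k1 = (-2.000000, -1.750000, -8.067073, 1.037037)
  k2: at (p, q) = (-0.550000, -0.543750), (dp/dtau, dq/dtau) = (-2.201677, -1.724074); Gamma_ppp = 0.000000, Gamma_ppq = 0.000000, Gamma_pqq = 2.653659, Gamma_qpp = 0.000000, Gamma_qpq = -0.147059, Gamma_qqq = 0.000000; k2 = (-2.201677, -1.724074, -7.887818, 1.116428)
  k3: at (p, q) = (-0.555042, -0.543102), (dp/dtau, dq/dtau) = (-2.197195, -1.722089); Gamma_ppp = 0.000000, Gamma_ppq = 0.000000, Gamma_pqq = 2.655626, Gamma_qpp = 0.000000, Gamma_qpq = -0.146950, Gamma_qqq = 0.000000; k3 = (-2.197195, -1.722089, -7.875502, 1.112048)
  k4: at (p, q) = (-0.609860, -0.586104), (dp/dtau, dq/dtau) = (-2.393775, -1.694398); Gamma_ppp = 0.000000, Gamma_ppq = 0.000000, Gamma_pqq = 2.677018, Gamma_qpp = 0.000000, Gamma_qpq = -0.145776, Gamma_qqq = 0.000000; k4 = (-2.393775, -1.694398, -7.685675, 1.182533)
  Y <- Y + (h/6)(k1 + 2k2 + 2k3 + k4): p = -0.6099, q = -0.5861, dp/dtau = -2.3940, dq/dtau = -1.6944
step 2:
  k1: at (p, q) = (-0.609929, -0.586139), (dp/dtau, dq/dtau) = (-2.393995, -1.694362); Gamma_ppp = 0.000000, Gamma_ppq = 0.000000, Gamma_pqq = 2.677046, Gamma_qpp = 0.000000, Gamma_qpq = -0.145774, Gamma_qqq = 0.000000; k1 = (-2.393995, -1.694362, -7.685433, 1.182605)
  k2: at (p, q) = (-0.669779, -0.628498), (dp/dtau, dq/dtau) = (-2.586131, -1.664797); Gamma_ppp = 0.000000, Gamma_ppq = 0.000000, Gamma_pqq = 2.700402, Gamma_qpp = 0.000000, Gamma_qpq = -0.144513, Gamma_qqq = 0.000000; k2 = (-2.586131, -1.664797, -7.484297, 1.244370)
  k3: at (p, q) = (-0.674583, -0.627759), (dp/dtau, dq/dtau) = (-2.581102, -1.663253); Gamma_ppp = 0.000000, Gamma_ppq = 0.000000, Gamma_pqq = 2.702276, Gamma_qpp = 0.000000, Gamma_qpq = -0.144413, Gamma_qqq = 0.000000; k3 = (-2.581102, -1.663253, -7.475606, 1.239938)
  k4: at (p, q) = (-0.738984, -0.669302), (dp/dtau, dq/dtau) = (-2.767775, -1.632365); Gamma_ppp = 0.000000, Gamma_ppq = 0.000000, Gamma_pqq = 2.727409, Gamma_qpp = 0.000000, Gamma_qpq = -0.143082, Gamma_qqq = 0.000000; k4 = (-2.767775, -1.632365, -7.267499, 1.292898)
  Y <- Y + (h/6)(k1 + 2k2 + 2k3 + k4): p = -0.7391, q = -0.6693, dp/dtau = -2.7679, dq/dtau = -1.6323
step 3:
  k1: at (p, q) = (-0.739065, -0.669330), (dp/dtau, dq/dtau) = (-2.767934, -1.632328); Gamma_ppp = 0.000000, Gamma_ppq = 0.000000, Gamma_pqq = 2.727440, Gamma_qpp = 0.000000, Gamma_qpq = -0.143081, Gamma_qqq = 0.000000; k1 = (-2.767934, -1.632328, -7.267249, 1.292927)
  k2: at (p, q) = (-0.808263, -0.710138), (dp/dtau, dq/dtau) = (-2.949616, -1.600005); Gamma_ppp = 0.000000, Gamma_ppq = 0.000000, Gamma_pqq = 2.754444, Gamma_qpp = 0.000000, Gamma_qpq = -0.141678, Gamma_qqq = 0.000000; k2 = (-2.949616, -1.600005, -7.051419, 1.337269)
  k3: at (p, q) = (-0.812805, -0.709330), (dp/dtau, dq/dtau) = (-2.944220, -1.598896); Gamma_ppp = 0.000000, Gamma_ppq = 0.000000, Gamma_pqq = 2.756217, Gamma_qpp = 0.000000, Gamma_qpq = -0.141587, Gamma_qqq = 0.000000; k3 = (-2.944220, -1.598896, -7.046183, 1.333040)
  k4: at (p, q) = (-0.886276, -0.749274), (dp/dtau, dq/dtau) = (-3.120244, -1.565676); Gamma_ppp = 0.000000, Gamma_ppq = 0.000000, Gamma_pqq = 2.784888, Gamma_qpp = 0.000000, Gamma_qpq = -0.140129, Gamma_qqq = 0.000000; k4 = (-3.120244, -1.565676, -6.826711, 1.369143)
  Y <- Y + (h/6)(k1 + 2k2 + 2k3 + k4): p = -0.8864, q = -0.7493, dp/dtau = -3.1203, dq/dtau = -1.5656

Answer: p = -0.8864, q = -0.7493, dp/dtau = -3.1203, dq/dtau = -1.5656
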